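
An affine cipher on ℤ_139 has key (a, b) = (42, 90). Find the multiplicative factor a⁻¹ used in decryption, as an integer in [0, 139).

96

Run Euclid on (139, 42):
139 = 3·42 + 13
42 = 3·13 + 3
13 = 4·3 + 1
3 = 3·1 + 0
gcd = 1, so the inverse exists. Back-substitute:
1 = 13 − 4·3
1 = −4·42 + 13·13
1 = 13·139 − 43·42
Thus 42·(-43) ≡ 1 (mod 139); reducing, -43 mod 139 = 96.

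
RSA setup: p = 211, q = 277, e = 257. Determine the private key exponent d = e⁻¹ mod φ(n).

35633

φ(n) = (p−1)(q−1) = 210·276 = 57960.
Need d with 257·d ≡ 1 (mod 57960). Apply the extended Euclidean algorithm:
57960 = 225*257 + 135
257 = 1*135 + 122
135 = 1*122 + 13
122 = 9*13 + 5
13 = 2*5 + 3
5 = 1*3 + 2
3 = 1*2 + 1
2 = 2*1 + 0
Back-substitute:
1 = 3 − 2
1 = −5 + 2·3
1 = 2·13 − 5·5
1 = −5·122 + 47·13
1 = 47·135 − 52·122
1 = −52·257 + 99·135
1 = 99·57960 − 22327·257
So 257·(-22327) ≡ 1 (mod 57960), hence d ≡ -22327 ≡ 35633 (mod 57960).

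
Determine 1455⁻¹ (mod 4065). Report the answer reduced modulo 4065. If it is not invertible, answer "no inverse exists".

Compute gcd(1455, 4065):
4065 = 2·1455 + 1155
1455 = 1·1155 + 300
1155 = 3·300 + 255
300 = 1·255 + 45
255 = 5·45 + 30
45 = 1·30 + 15
30 = 2·15 + 0
gcd(1455, 4065) = 15 ≠ 1, so 1455 has no multiplicative inverse modulo 4065.

no inverse exists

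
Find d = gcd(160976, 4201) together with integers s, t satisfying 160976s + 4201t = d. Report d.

1

Euclidean algorithm:
160976 = 38*4201 + 1338
4201 = 3*1338 + 187
1338 = 7*187 + 29
187 = 6*29 + 13
29 = 2*13 + 3
13 = 4*3 + 1
3 = 3*1 + 0
gcd(160976, 4201) = 1.
Back-substituting:
1 = 13 − 4·3
1 = −4·29 + 9·13
1 = 9·187 − 58·29
1 = −58·1338 + 415·187
1 = 415·4201 − 1303·1338
1 = −1303·160976 + 49929·4201
So 1 = (-1303)·160976 + (49929)·4201.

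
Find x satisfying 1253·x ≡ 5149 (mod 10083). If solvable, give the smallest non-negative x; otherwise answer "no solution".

2378

First find gcd(1253, 10083):
10083 = 8×1253 + 59
1253 = 21×59 + 14
59 = 4×14 + 3
14 = 4×3 + 2
3 = 1×2 + 1
2 = 2×1 + 0
gcd = 1, so a unique solution mod 10083 exists.
Back-substitute for the Bézout coefficients:
1 = 3 − 2
1 = −14 + 5·3
1 = 5·59 − 21·14
1 = −21·1253 + 446·59
1 = 446·10083 − 3589·1253
So 1253·(-3589) ≡ 1 (mod 10083), giving 1253⁻¹ ≡ 6494.
x ≡ 1253⁻¹·5149 ≡ 6494·5149 ≡ 2378 (mod 10083).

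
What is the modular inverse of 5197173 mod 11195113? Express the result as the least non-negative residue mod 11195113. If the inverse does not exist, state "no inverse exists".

gcd(11195113, 5197173) by repeated division:
11195113 = 2×5197173 + 800767
5197173 = 6×800767 + 392571
800767 = 2×392571 + 15625
392571 = 25×15625 + 1946
15625 = 8×1946 + 57
1946 = 34×57 + 8
57 = 7×8 + 1
8 = 8×1 + 0
Since gcd(5197173, 11195113) = 1, back-substitute to write 1 as a combination:
1 = 57 − 7·8
1 = −7·1946 + 239·57
1 = 239·15625 − 1919·1946
1 = −1919·392571 + 48214·15625
1 = 48214·800767 − 98347·392571
1 = −98347·5197173 + 638296·800767
1 = 638296·11195113 − 1374939·5197173
Hence 5197173⁻¹ ≡ -1374939 ≡ 9820174 (mod 11195113).

9820174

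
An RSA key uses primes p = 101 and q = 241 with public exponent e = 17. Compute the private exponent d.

18353

φ(n) = (p−1)(q−1) = 100·240 = 24000.
Need d with 17·d ≡ 1 (mod 24000). Apply the extended Euclidean algorithm:
24000 = 1411×17 + 13
17 = 1×13 + 4
13 = 3×4 + 1
4 = 4×1 + 0
Back-substitute:
1 = 13 − 3·4
1 = −3·17 + 4·13
1 = 4·24000 − 5647·17
So 17·(-5647) ≡ 1 (mod 24000), hence d ≡ -5647 ≡ 18353 (mod 24000).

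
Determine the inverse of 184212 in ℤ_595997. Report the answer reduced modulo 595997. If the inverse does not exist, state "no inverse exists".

gcd(595997, 184212) by repeated division:
595997 = 3×184212 + 43361
184212 = 4×43361 + 10768
43361 = 4×10768 + 289
10768 = 37×289 + 75
289 = 3×75 + 64
75 = 1×64 + 11
64 = 5×11 + 9
11 = 1×9 + 2
9 = 4×2 + 1
2 = 2×1 + 0
Since gcd(184212, 595997) = 1, back-substitute to write 1 as a combination:
1 = 9 − 4·2
1 = −4·11 + 5·9
1 = 5·64 − 29·11
1 = −29·75 + 34·64
1 = 34·289 − 131·75
1 = −131·10768 + 4881·289
1 = 4881·43361 − 19655·10768
1 = −19655·184212 + 83501·43361
1 = 83501·595997 − 270158·184212
Hence 184212⁻¹ ≡ -270158 ≡ 325839 (mod 595997).

325839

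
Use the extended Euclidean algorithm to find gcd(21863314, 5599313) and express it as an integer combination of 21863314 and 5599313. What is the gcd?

Apply Euclid's algorithm to 21863314 and 5599313:
21863314 = 3*5599313 + 5065375
5599313 = 1*5065375 + 533938
5065375 = 9*533938 + 259933
533938 = 2*259933 + 14072
259933 = 18*14072 + 6637
14072 = 2*6637 + 798
6637 = 8*798 + 253
798 = 3*253 + 39
253 = 6*39 + 19
39 = 2*19 + 1
19 = 19*1 + 0
gcd(21863314, 5599313) = 1.
Working backward:
1 = 39 − 2·19
1 = −2·253 + 13·39
1 = 13·798 − 41·253
1 = −41·6637 + 341·798
1 = 341·14072 − 723·6637
1 = −723·259933 + 13355·14072
1 = 13355·533938 − 27433·259933
1 = −27433·5065375 + 260252·533938
1 = 260252·5599313 − 287685·5065375
1 = −287685·21863314 + 1123307·5599313
So 1 = (-287685)·21863314 + (1123307)·5599313.

1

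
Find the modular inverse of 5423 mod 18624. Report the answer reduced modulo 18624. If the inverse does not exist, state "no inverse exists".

Apply the Euclidean algorithm to 18624 and 5423:
18624 = 3×5423 + 2355
5423 = 2×2355 + 713
2355 = 3×713 + 216
713 = 3×216 + 65
216 = 3×65 + 21
65 = 3×21 + 2
21 = 10×2 + 1
2 = 2×1 + 0
gcd = 1, so the inverse exists. Back-substitute:
1 = 21 − 10·2
1 = −10·65 + 31·21
1 = 31·216 − 103·65
1 = −103·713 + 340·216
1 = 340·2355 − 1123·713
1 = −1123·5423 + 2586·2355
1 = 2586·18624 − 8881·5423
Hence 5423⁻¹ ≡ -8881 ≡ 9743 (mod 18624).

9743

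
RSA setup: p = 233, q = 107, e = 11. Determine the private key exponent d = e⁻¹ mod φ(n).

φ(n) = (p−1)(q−1) = 232·106 = 24592.
Need d with 11·d ≡ 1 (mod 24592). Apply the extended Euclidean algorithm:
24592 = 2235*11 + 7
11 = 1*7 + 4
7 = 1*4 + 3
4 = 1*3 + 1
3 = 3*1 + 0
Back-substitute:
1 = 4 − 3
1 = −7 + 2·4
1 = 2·11 − 3·7
1 = −3·24592 + 6707·11
So 11·6707 ≡ 1 (mod 24592), hence d = 6707.

6707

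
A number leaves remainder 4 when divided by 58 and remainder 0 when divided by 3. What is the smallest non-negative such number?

Write x = 4 + 58·k. Then 58·k ≡ 0 − 4 ≡ 2 (mod 3).
Need 58⁻¹ mod 3. Extended Euclid on (3, 1):
3 = 3*1 + 0
58⁻¹ ≡ 1 (mod 3), so k ≡ 1·2 ≡ 2 (mod 3).
x = 4 + 58·2 = 120.

120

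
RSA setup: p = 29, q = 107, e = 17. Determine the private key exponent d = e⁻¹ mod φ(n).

873

φ(n) = (p−1)(q−1) = 28·106 = 2968.
Need d with 17·d ≡ 1 (mod 2968). Apply the extended Euclidean algorithm:
2968 = 174·17 + 10
17 = 1·10 + 7
10 = 1·7 + 3
7 = 2·3 + 1
3 = 3·1 + 0
Back-substitute:
1 = 7 − 2·3
1 = −2·10 + 3·7
1 = 3·17 − 5·10
1 = −5·2968 + 873·17
So 17·873 ≡ 1 (mod 2968), hence d = 873.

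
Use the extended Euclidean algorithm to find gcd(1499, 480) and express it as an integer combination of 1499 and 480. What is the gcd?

Apply Euclid's algorithm to 1499 and 480:
1499 = 3*480 + 59
480 = 8*59 + 8
59 = 7*8 + 3
8 = 2*3 + 2
3 = 1*2 + 1
2 = 2*1 + 0
gcd(1499, 480) = 1.
Express as a combination:
1 = 3 − 2
1 = −8 + 3·3
1 = 3·59 − 22·8
1 = −22·480 + 179·59
1 = 179·1499 − 559·480
So 1 = (179)·1499 + (-559)·480.

1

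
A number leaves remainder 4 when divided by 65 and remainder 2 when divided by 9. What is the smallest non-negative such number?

524

Write x = 4 + 65·k. Then 65·k ≡ 2 − 4 ≡ 7 (mod 9).
Need 65⁻¹ mod 9. Extended Euclid on (9, 2):
9 = 4*2 + 1
2 = 2*1 + 0
Back-substitute:
1 = 9 − 4·2
65⁻¹ ≡ 5 (mod 9), so k ≡ 5·7 ≡ 8 (mod 9).
x = 4 + 65·8 = 524.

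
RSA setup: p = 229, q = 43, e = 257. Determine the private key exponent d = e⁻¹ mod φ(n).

φ(n) = (p−1)(q−1) = 228·42 = 9576.
Need d with 257·d ≡ 1 (mod 9576). Apply the extended Euclidean algorithm:
9576 = 37*257 + 67
257 = 3*67 + 56
67 = 1*56 + 11
56 = 5*11 + 1
11 = 11*1 + 0
Back-substitute:
1 = 56 − 5·11
1 = −5·67 + 6·56
1 = 6·257 − 23·67
1 = −23·9576 + 857·257
So 257·857 ≡ 1 (mod 9576), hence d = 857.

857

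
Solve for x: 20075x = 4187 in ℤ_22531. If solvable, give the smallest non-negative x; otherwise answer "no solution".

First find gcd(20075, 22531):
22531 = 1·20075 + 2456
20075 = 8·2456 + 427
2456 = 5·427 + 321
427 = 1·321 + 106
321 = 3·106 + 3
106 = 35·3 + 1
3 = 3·1 + 0
gcd = 1, so a unique solution mod 22531 exists.
Back-substitute for the Bézout coefficients:
1 = 106 − 35·3
1 = −35·321 + 106·106
1 = 106·427 − 141·321
1 = −141·2456 + 811·427
1 = 811·20075 − 6629·2456
1 = −6629·22531 + 7440·20075
So 20075·(7440) ≡ 1 (mod 22531), giving 20075⁻¹ ≡ 7440.
x ≡ 20075⁻¹·4187 ≡ 7440·4187 ≡ 13438 (mod 22531).

13438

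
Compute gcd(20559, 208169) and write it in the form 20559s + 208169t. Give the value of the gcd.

Apply Euclid's algorithm to 208169 and 20559:
208169 = 10·20559 + 2579
20559 = 7·2579 + 2506
2579 = 1·2506 + 73
2506 = 34·73 + 24
73 = 3·24 + 1
24 = 24·1 + 0
gcd(20559, 208169) = 1.
Back-substituting:
1 = 73 − 3·24
1 = −3·2506 + 103·73
1 = 103·2579 − 106·2506
1 = −106·20559 + 845·2579
1 = 845·208169 − 8556·20559
So 1 = (845)·208169 + (-8556)·20559.

1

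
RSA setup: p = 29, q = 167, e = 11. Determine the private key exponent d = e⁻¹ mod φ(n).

3803

φ(n) = (p−1)(q−1) = 28·166 = 4648.
Need d with 11·d ≡ 1 (mod 4648). Apply the extended Euclidean algorithm:
4648 = 422×11 + 6
11 = 1×6 + 5
6 = 1×5 + 1
5 = 5×1 + 0
Back-substitute:
1 = 6 − 5
1 = −11 + 2·6
1 = 2·4648 − 845·11
So 11·(-845) ≡ 1 (mod 4648), hence d ≡ -845 ≡ 3803 (mod 4648).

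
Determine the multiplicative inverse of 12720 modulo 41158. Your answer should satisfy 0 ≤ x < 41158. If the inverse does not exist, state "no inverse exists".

Euclidean algorithm on 41158, 12720:
41158 = 3·12720 + 2998
12720 = 4·2998 + 728
2998 = 4·728 + 86
728 = 8·86 + 40
86 = 2·40 + 6
40 = 6·6 + 4
6 = 1·4 + 2
4 = 2·2 + 0
gcd(12720, 41158) = 2 ≠ 1, so 12720 has no multiplicative inverse modulo 41158.

no inverse exists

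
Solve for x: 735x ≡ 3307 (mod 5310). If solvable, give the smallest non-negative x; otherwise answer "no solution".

gcd(735, 5310):
5310 = 7*735 + 165
735 = 4*165 + 75
165 = 2*75 + 15
75 = 5*15 + 0
gcd = 15, but 15 ∤ 3307, so the congruence has no solution.

no solution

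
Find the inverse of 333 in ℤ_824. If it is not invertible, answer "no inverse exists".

Apply the Euclidean algorithm to 824 and 333:
824 = 2·333 + 158
333 = 2·158 + 17
158 = 9·17 + 5
17 = 3·5 + 2
5 = 2·2 + 1
2 = 2·1 + 0
Since gcd(333, 824) = 1, back-substitute to write 1 as a combination:
1 = 5 − 2·2
1 = −2·17 + 7·5
1 = 7·158 − 65·17
1 = −65·333 + 137·158
1 = 137·824 − 339·333
So 333·(-339) ≡ 1 (mod 824), and -339 ≡ 485 (mod 824).

485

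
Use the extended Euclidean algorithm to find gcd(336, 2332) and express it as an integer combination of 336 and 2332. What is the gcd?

4

Repeated division:
2332 = 6×336 + 316
336 = 1×316 + 20
316 = 15×20 + 16
20 = 1×16 + 4
16 = 4×4 + 0
gcd(336, 2332) = 4.
Express as a combination:
4 = 20 − 16
4 = −316 + 16·20
4 = 16·336 − 17·316
4 = −17·2332 + 118·336
So 4 = (-17)·2332 + (118)·336.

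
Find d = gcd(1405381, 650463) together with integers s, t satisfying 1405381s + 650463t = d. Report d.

Repeated division:
1405381 = 2·650463 + 104455
650463 = 6·104455 + 23733
104455 = 4·23733 + 9523
23733 = 2·9523 + 4687
9523 = 2·4687 + 149
4687 = 31·149 + 68
149 = 2·68 + 13
68 = 5·13 + 3
13 = 4·3 + 1
3 = 3·1 + 0
gcd(1405381, 650463) = 1.
Back-substituting:
1 = 13 − 4·3
1 = −4·68 + 21·13
1 = 21·149 − 46·68
1 = −46·4687 + 1447·149
1 = 1447·9523 − 2940·4687
1 = −2940·23733 + 7327·9523
1 = 7327·104455 − 32248·23733
1 = −32248·650463 + 200815·104455
1 = 200815·1405381 − 433878·650463
So 1 = (200815)·1405381 + (-433878)·650463.

1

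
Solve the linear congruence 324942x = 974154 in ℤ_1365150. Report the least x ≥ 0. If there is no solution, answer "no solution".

First find gcd(324942, 1365150):
1365150 = 4*324942 + 65382
324942 = 4*65382 + 63414
65382 = 1*63414 + 1968
63414 = 32*1968 + 438
1968 = 4*438 + 216
438 = 2*216 + 6
216 = 36*6 + 0
gcd = 6 and 6 | 974154, so solutions exist. Divide through by 6: 54157x ≡ 162359 (mod 227525).
Now find 54157⁻¹ mod 227525:
227525 = 4*54157 + 10897
54157 = 4*10897 + 10569
10897 = 1*10569 + 328
10569 = 32*328 + 73
328 = 4*73 + 36
73 = 2*36 + 1
36 = 36*1 + 0
Back-substitute:
1 = 73 − 2·36
1 = −2·328 + 9·73
1 = 9·10569 − 290·328
1 = −290·10897 + 299·10569
1 = 299·54157 − 1486·10897
1 = −1486·227525 + 6243·54157
So 54157⁻¹ ≡ 6243 (mod 227525).
Then x ≡ 6243·162359 ≡ 210887 (mod 227525); the smallest non-negative solution is x = 210887.

210887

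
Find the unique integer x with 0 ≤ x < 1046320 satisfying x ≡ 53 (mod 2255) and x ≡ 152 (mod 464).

Write x = 53 + 2255·k. Then 2255·k ≡ 152 − 53 ≡ 99 (mod 464).
Need 2255⁻¹ mod 464. Extended Euclid on (464, 399):
464 = 1×399 + 65
399 = 6×65 + 9
65 = 7×9 + 2
9 = 4×2 + 1
2 = 2×1 + 0
Back-substitute:
1 = 9 − 4·2
1 = −4·65 + 29·9
1 = 29·399 − 178·65
1 = −178·464 + 207·399
2255⁻¹ ≡ 207 (mod 464), so k ≡ 207·99 ≡ 77 (mod 464).
x = 53 + 2255·77 = 173688.

173688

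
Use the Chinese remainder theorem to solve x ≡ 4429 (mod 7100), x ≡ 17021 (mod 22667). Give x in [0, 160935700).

68562029

Write x = 4429 + 7100·k. Then 7100·k ≡ 17021 − 4429 ≡ 12592 (mod 22667).
Need 7100⁻¹ mod 22667. Extended Euclid on (22667, 7100):
22667 = 3·7100 + 1367
7100 = 5·1367 + 265
1367 = 5·265 + 42
265 = 6·42 + 13
42 = 3·13 + 3
13 = 4·3 + 1
3 = 3·1 + 0
Back-substitute:
1 = 13 − 4·3
1 = −4·42 + 13·13
1 = 13·265 − 82·42
1 = −82·1367 + 423·265
1 = 423·7100 − 2197·1367
1 = −2197·22667 + 7014·7100
7100⁻¹ ≡ 7014 (mod 22667), so k ≡ 7014·12592 ≡ 9656 (mod 22667).
x = 4429 + 7100·9656 = 68562029.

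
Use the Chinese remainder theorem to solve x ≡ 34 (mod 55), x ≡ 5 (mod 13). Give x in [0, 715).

Write x = 34 + 55·k. Then 55·k ≡ 5 − 34 ≡ 10 (mod 13).
Need 55⁻¹ mod 13. Extended Euclid on (13, 3):
13 = 4·3 + 1
3 = 3·1 + 0
Back-substitute:
1 = 13 − 4·3
55⁻¹ ≡ 9 (mod 13), so k ≡ 9·10 ≡ 12 (mod 13).
x = 34 + 55·12 = 694.

694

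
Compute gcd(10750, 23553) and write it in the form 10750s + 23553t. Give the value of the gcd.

1

Apply Euclid's algorithm to 23553 and 10750:
23553 = 2×10750 + 2053
10750 = 5×2053 + 485
2053 = 4×485 + 113
485 = 4×113 + 33
113 = 3×33 + 14
33 = 2×14 + 5
14 = 2×5 + 4
5 = 1×4 + 1
4 = 4×1 + 0
gcd(10750, 23553) = 1.
Express as a combination:
1 = 5 − 4
1 = −14 + 3·5
1 = 3·33 − 7·14
1 = −7·113 + 24·33
1 = 24·485 − 103·113
1 = −103·2053 + 436·485
1 = 436·10750 − 2283·2053
1 = −2283·23553 + 5002·10750
So 1 = (-2283)·23553 + (5002)·10750.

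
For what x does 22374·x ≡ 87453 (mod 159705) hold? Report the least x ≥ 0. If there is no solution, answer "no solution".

3837

First find gcd(22374, 159705):
159705 = 7*22374 + 3087
22374 = 7*3087 + 765
3087 = 4*765 + 27
765 = 28*27 + 9
27 = 3*9 + 0
gcd = 9 and 9 | 87453, so solutions exist. Divide through by 9: 2486x ≡ 9717 (mod 17745).
Now find 2486⁻¹ mod 17745:
17745 = 7·2486 + 343
2486 = 7·343 + 85
343 = 4·85 + 3
85 = 28·3 + 1
3 = 3·1 + 0
Back-substitute:
1 = 85 − 28·3
1 = −28·343 + 113·85
1 = 113·2486 − 819·343
1 = −819·17745 + 5846·2486
So 2486⁻¹ ≡ 5846 (mod 17745).
Then x ≡ 5846·9717 ≡ 3837 (mod 17745); the smallest non-negative solution is x = 3837.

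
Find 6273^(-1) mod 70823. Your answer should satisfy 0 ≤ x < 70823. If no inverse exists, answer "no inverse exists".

Extended Euclidean algorithm:
70823 = 11×6273 + 1820
6273 = 3×1820 + 813
1820 = 2×813 + 194
813 = 4×194 + 37
194 = 5×37 + 9
37 = 4×9 + 1
9 = 9×1 + 0
gcd = 1, so the inverse exists. Back-substitute:
1 = 37 − 4·9
1 = −4·194 + 21·37
1 = 21·813 − 88·194
1 = −88·1820 + 197·813
1 = 197·6273 − 679·1820
1 = −679·70823 + 7666·6273
So 6273·7666 ≡ 1 (mod 70823).

7666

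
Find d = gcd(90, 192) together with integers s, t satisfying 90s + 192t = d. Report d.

6

Euclidean algorithm:
192 = 2×90 + 12
90 = 7×12 + 6
12 = 2×6 + 0
gcd(90, 192) = 6.
Express as a combination:
6 = 90 − 7·12
6 = −7·192 + 15·90
So 6 = (-7)·192 + (15)·90.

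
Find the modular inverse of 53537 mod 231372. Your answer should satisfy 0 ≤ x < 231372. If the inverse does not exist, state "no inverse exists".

76421

Extended Euclidean algorithm:
231372 = 4*53537 + 17224
53537 = 3*17224 + 1865
17224 = 9*1865 + 439
1865 = 4*439 + 109
439 = 4*109 + 3
109 = 36*3 + 1
3 = 3*1 + 0
Since gcd(53537, 231372) = 1, back-substitute to write 1 as a combination:
1 = 109 − 36·3
1 = −36·439 + 145·109
1 = 145·1865 − 616·439
1 = −616·17224 + 5689·1865
1 = 5689·53537 − 17683·17224
1 = −17683·231372 + 76421·53537
So 53537·76421 ≡ 1 (mod 231372).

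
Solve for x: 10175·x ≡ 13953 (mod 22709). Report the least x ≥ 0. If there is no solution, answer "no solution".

14582

First find gcd(10175, 22709):
22709 = 2×10175 + 2359
10175 = 4×2359 + 739
2359 = 3×739 + 142
739 = 5×142 + 29
142 = 4×29 + 26
29 = 1×26 + 3
26 = 8×3 + 2
3 = 1×2 + 1
2 = 2×1 + 0
gcd = 1, so a unique solution mod 22709 exists.
Back-substitute for the Bézout coefficients:
1 = 3 − 2
1 = −26 + 9·3
1 = 9·29 − 10·26
1 = −10·142 + 49·29
1 = 49·739 − 255·142
1 = −255·2359 + 814·739
1 = 814·10175 − 3511·2359
1 = −3511·22709 + 7836·10175
So 10175·(7836) ≡ 1 (mod 22709), giving 10175⁻¹ ≡ 7836.
x ≡ 10175⁻¹·13953 ≡ 7836·13953 ≡ 14582 (mod 22709).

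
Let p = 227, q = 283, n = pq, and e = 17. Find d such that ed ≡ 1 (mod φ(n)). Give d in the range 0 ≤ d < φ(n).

φ(n) = (p−1)(q−1) = 226·282 = 63732.
Need d with 17·d ≡ 1 (mod 63732). Apply the extended Euclidean algorithm:
63732 = 3748*17 + 16
17 = 1*16 + 1
16 = 16*1 + 0
Back-substitute:
1 = 17 − 16
1 = −63732 + 3749·17
So 17·3749 ≡ 1 (mod 63732), hence d = 3749.

3749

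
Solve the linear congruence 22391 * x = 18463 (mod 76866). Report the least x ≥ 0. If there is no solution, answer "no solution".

First find gcd(22391, 76866):
76866 = 3×22391 + 9693
22391 = 2×9693 + 3005
9693 = 3×3005 + 678
3005 = 4×678 + 293
678 = 2×293 + 92
293 = 3×92 + 17
92 = 5×17 + 7
17 = 2×7 + 3
7 = 2×3 + 1
3 = 3×1 + 0
gcd = 1, so a unique solution mod 76866 exists.
Back-substitute for the Bézout coefficients:
1 = 7 − 2·3
1 = −2·17 + 5·7
1 = 5·92 − 27·17
1 = −27·293 + 86·92
1 = 86·678 − 199·293
1 = −199·3005 + 882·678
1 = 882·9693 − 2845·3005
1 = −2845·22391 + 6572·9693
1 = 6572·76866 − 22561·22391
So 22391·(-22561) ≡ 1 (mod 76866), giving 22391⁻¹ ≡ 54305.
x ≡ 22391⁻¹·18463 ≡ 54305·18463 ≡ 69977 (mod 76866).

69977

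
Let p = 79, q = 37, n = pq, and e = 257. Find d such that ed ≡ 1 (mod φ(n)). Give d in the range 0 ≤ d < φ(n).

2513

φ(n) = (p−1)(q−1) = 78·36 = 2808.
Need d with 257·d ≡ 1 (mod 2808). Apply the extended Euclidean algorithm:
2808 = 10×257 + 238
257 = 1×238 + 19
238 = 12×19 + 10
19 = 1×10 + 9
10 = 1×9 + 1
9 = 9×1 + 0
Back-substitute:
1 = 10 − 9
1 = −19 + 2·10
1 = 2·238 − 25·19
1 = −25·257 + 27·238
1 = 27·2808 − 295·257
So 257·(-295) ≡ 1 (mod 2808), hence d ≡ -295 ≡ 2513 (mod 2808).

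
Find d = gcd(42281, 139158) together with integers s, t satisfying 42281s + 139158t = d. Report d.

Euclidean algorithm:
139158 = 3·42281 + 12315
42281 = 3·12315 + 5336
12315 = 2·5336 + 1643
5336 = 3·1643 + 407
1643 = 4·407 + 15
407 = 27·15 + 2
15 = 7·2 + 1
2 = 2·1 + 0
gcd(42281, 139158) = 1.
Express as a combination:
1 = 15 − 7·2
1 = −7·407 + 190·15
1 = 190·1643 − 767·407
1 = −767·5336 + 2491·1643
1 = 2491·12315 − 5749·5336
1 = −5749·42281 + 19738·12315
1 = 19738·139158 − 64963·42281
So 1 = (19738)·139158 + (-64963)·42281.

1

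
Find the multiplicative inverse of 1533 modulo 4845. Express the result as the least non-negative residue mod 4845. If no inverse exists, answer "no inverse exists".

Compute gcd(1533, 4845):
4845 = 3×1533 + 246
1533 = 6×246 + 57
246 = 4×57 + 18
57 = 3×18 + 3
18 = 6×3 + 0
The gcd is 3, not 1, hence no inverse exists.

no inverse exists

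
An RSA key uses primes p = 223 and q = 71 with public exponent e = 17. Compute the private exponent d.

7313

φ(n) = (p−1)(q−1) = 222·70 = 15540.
Need d with 17·d ≡ 1 (mod 15540). Apply the extended Euclidean algorithm:
15540 = 914·17 + 2
17 = 8·2 + 1
2 = 2·1 + 0
Back-substitute:
1 = 17 − 8·2
1 = −8·15540 + 7313·17
So 17·7313 ≡ 1 (mod 15540), hence d = 7313.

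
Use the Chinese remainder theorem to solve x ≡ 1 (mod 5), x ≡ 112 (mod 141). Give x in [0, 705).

Write x = 1 + 5·k. Then 5·k ≡ 112 − 1 ≡ 111 (mod 141).
Need 5⁻¹ mod 141. Extended Euclid on (141, 5):
141 = 28×5 + 1
5 = 5×1 + 0
Back-substitute:
1 = 141 − 28·5
5⁻¹ ≡ 113 (mod 141), so k ≡ 113·111 ≡ 135 (mod 141).
x = 1 + 5·135 = 676.

676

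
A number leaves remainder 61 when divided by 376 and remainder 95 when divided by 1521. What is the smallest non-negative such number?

Write x = 61 + 376·k. Then 376·k ≡ 95 − 61 ≡ 34 (mod 1521).
Need 376⁻¹ mod 1521. Extended Euclid on (1521, 376):
1521 = 4·376 + 17
376 = 22·17 + 2
17 = 8·2 + 1
2 = 2·1 + 0
Back-substitute:
1 = 17 − 8·2
1 = −8·376 + 177·17
1 = 177·1521 − 716·376
376⁻¹ ≡ 805 (mod 1521), so k ≡ 805·34 ≡ 1513 (mod 1521).
x = 61 + 376·1513 = 568949.

568949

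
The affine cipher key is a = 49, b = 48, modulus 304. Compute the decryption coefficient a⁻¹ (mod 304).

273

Apply the Euclidean algorithm to 304 and 49:
304 = 6×49 + 10
49 = 4×10 + 9
10 = 1×9 + 1
9 = 9×1 + 0
gcd = 1, so the inverse exists. Back-substitute:
1 = 10 − 9
1 = −49 + 5·10
1 = 5·304 − 31·49
Thus 49·(-31) ≡ 1 (mod 304); reducing, -31 mod 304 = 273.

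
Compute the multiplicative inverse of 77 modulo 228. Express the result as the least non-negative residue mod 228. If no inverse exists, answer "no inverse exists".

Apply the Euclidean algorithm to 228 and 77:
228 = 2·77 + 74
77 = 1·74 + 3
74 = 24·3 + 2
3 = 1·2 + 1
2 = 2·1 + 0
gcd = 1, so the inverse exists. Back-substitute:
1 = 3 − 2
1 = −74 + 25·3
1 = 25·77 − 26·74
1 = −26·228 + 77·77
So 77·77 ≡ 1 (mod 228).

77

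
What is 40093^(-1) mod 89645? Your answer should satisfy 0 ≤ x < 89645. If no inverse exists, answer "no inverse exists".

27247

gcd(89645, 40093) by repeated division:
89645 = 2·40093 + 9459
40093 = 4·9459 + 2257
9459 = 4·2257 + 431
2257 = 5·431 + 102
431 = 4·102 + 23
102 = 4·23 + 10
23 = 2·10 + 3
10 = 3·3 + 1
3 = 3·1 + 0
The gcd is 1. Working backward:
1 = 10 − 3·3
1 = −3·23 + 7·10
1 = 7·102 − 31·23
1 = −31·431 + 131·102
1 = 131·2257 − 686·431
1 = −686·9459 + 2875·2257
1 = 2875·40093 − 12186·9459
1 = −12186·89645 + 27247·40093
So 40093·27247 ≡ 1 (mod 89645).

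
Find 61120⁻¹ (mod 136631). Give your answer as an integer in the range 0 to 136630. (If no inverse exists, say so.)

Run Euclid on (136631, 61120):
136631 = 2*61120 + 14391
61120 = 4*14391 + 3556
14391 = 4*3556 + 167
3556 = 21*167 + 49
167 = 3*49 + 20
49 = 2*20 + 9
20 = 2*9 + 2
9 = 4*2 + 1
2 = 2*1 + 0
gcd = 1, so the inverse exists. Back-substitute:
1 = 9 − 4·2
1 = −4·20 + 9·9
1 = 9·49 − 22·20
1 = −22·167 + 75·49
1 = 75·3556 − 1597·167
1 = −1597·14391 + 6463·3556
1 = 6463·61120 − 27449·14391
1 = −27449·136631 + 61361·61120
So 61120·61361 ≡ 1 (mod 136631).

61361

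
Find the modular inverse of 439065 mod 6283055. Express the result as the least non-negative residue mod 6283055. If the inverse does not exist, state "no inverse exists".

Euclidean algorithm on 6283055, 439065:
6283055 = 14*439065 + 136145
439065 = 3*136145 + 30630
136145 = 4*30630 + 13625
30630 = 2*13625 + 3380
13625 = 4*3380 + 105
3380 = 32*105 + 20
105 = 5*20 + 5
20 = 4*5 + 0
Since gcd = 5 > 1, 439065 is not a unit mod 6283055.

no inverse exists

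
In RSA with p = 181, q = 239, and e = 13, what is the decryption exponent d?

φ(n) = (p−1)(q−1) = 180·238 = 42840.
Need d with 13·d ≡ 1 (mod 42840). Apply the extended Euclidean algorithm:
42840 = 3295*13 + 5
13 = 2*5 + 3
5 = 1*3 + 2
3 = 1*2 + 1
2 = 2*1 + 0
Back-substitute:
1 = 3 − 2
1 = −5 + 2·3
1 = 2·13 − 5·5
1 = −5·42840 + 16477·13
So 13·16477 ≡ 1 (mod 42840), hence d = 16477.

16477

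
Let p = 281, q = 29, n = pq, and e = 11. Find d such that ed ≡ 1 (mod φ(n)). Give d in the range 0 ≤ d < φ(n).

2851

φ(n) = (p−1)(q−1) = 280·28 = 7840.
Need d with 11·d ≡ 1 (mod 7840). Apply the extended Euclidean algorithm:
7840 = 712×11 + 8
11 = 1×8 + 3
8 = 2×3 + 2
3 = 1×2 + 1
2 = 2×1 + 0
Back-substitute:
1 = 3 − 2
1 = −8 + 3·3
1 = 3·11 − 4·8
1 = −4·7840 + 2851·11
So 11·2851 ≡ 1 (mod 7840), hence d = 2851.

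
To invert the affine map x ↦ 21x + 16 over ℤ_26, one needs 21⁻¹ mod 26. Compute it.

5

gcd(26, 21) by repeated division:
26 = 1*21 + 5
21 = 4*5 + 1
5 = 5*1 + 0
gcd = 1, so the inverse exists. Back-substitute:
1 = 21 − 4·5
1 = −4·26 + 5·21
So 21·5 ≡ 1 (mod 26).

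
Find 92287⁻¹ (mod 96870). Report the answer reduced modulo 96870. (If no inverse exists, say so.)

Extended Euclidean algorithm:
96870 = 1·92287 + 4583
92287 = 20·4583 + 627
4583 = 7·627 + 194
627 = 3·194 + 45
194 = 4·45 + 14
45 = 3·14 + 3
14 = 4·3 + 2
3 = 1·2 + 1
2 = 2·1 + 0
gcd = 1, so the inverse exists. Back-substitute:
1 = 3 − 2
1 = −14 + 5·3
1 = 5·45 − 16·14
1 = −16·194 + 69·45
1 = 69·627 − 223·194
1 = −223·4583 + 1630·627
1 = 1630·92287 − 32823·4583
1 = −32823·96870 + 34453·92287
So 92287·34453 ≡ 1 (mod 96870).

34453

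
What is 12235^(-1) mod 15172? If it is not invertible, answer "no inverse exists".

Extended Euclidean algorithm:
15172 = 1*12235 + 2937
12235 = 4*2937 + 487
2937 = 6*487 + 15
487 = 32*15 + 7
15 = 2*7 + 1
7 = 7*1 + 0
The gcd is 1. Working backward:
1 = 15 − 2·7
1 = −2·487 + 65·15
1 = 65·2937 − 392·487
1 = −392·12235 + 1633·2937
1 = 1633·15172 − 2025·12235
Hence 12235⁻¹ ≡ -2025 ≡ 13147 (mod 15172).

13147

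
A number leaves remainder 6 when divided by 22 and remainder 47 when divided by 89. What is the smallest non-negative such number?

314

Write x = 6 + 22·k. Then 22·k ≡ 47 − 6 ≡ 41 (mod 89).
Need 22⁻¹ mod 89. Extended Euclid on (89, 22):
89 = 4×22 + 1
22 = 22×1 + 0
Back-substitute:
1 = 89 − 4·22
22⁻¹ ≡ 85 (mod 89), so k ≡ 85·41 ≡ 14 (mod 89).
x = 6 + 22·14 = 314.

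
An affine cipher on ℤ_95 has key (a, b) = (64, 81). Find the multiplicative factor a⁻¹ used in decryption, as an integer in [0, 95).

49

Run Euclid on (95, 64):
95 = 1×64 + 31
64 = 2×31 + 2
31 = 15×2 + 1
2 = 2×1 + 0
gcd = 1, so the inverse exists. Back-substitute:
1 = 31 − 15·2
1 = −15·64 + 31·31
1 = 31·95 − 46·64
Thus 64·(-46) ≡ 1 (mod 95); reducing, -46 mod 95 = 49.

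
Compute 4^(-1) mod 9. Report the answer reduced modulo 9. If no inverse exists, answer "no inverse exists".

7

gcd(9, 4) by repeated division:
9 = 2×4 + 1
4 = 4×1 + 0
Since gcd(4, 9) = 1, back-substitute to write 1 as a combination:
1 = 9 − 2·4
So 4·(-2) ≡ 1 (mod 9), and -2 ≡ 7 (mod 9).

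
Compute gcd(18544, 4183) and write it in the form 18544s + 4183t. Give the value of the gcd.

Euclidean algorithm:
18544 = 4×4183 + 1812
4183 = 2×1812 + 559
1812 = 3×559 + 135
559 = 4×135 + 19
135 = 7×19 + 2
19 = 9×2 + 1
2 = 2×1 + 0
gcd(18544, 4183) = 1.
Back-substituting:
1 = 19 − 9·2
1 = −9·135 + 64·19
1 = 64·559 − 265·135
1 = −265·1812 + 859·559
1 = 859·4183 − 1983·1812
1 = −1983·18544 + 8791·4183
So 1 = (-1983)·18544 + (8791)·4183.

1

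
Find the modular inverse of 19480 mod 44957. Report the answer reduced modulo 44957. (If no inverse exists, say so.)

Run Euclid on (44957, 19480):
44957 = 2·19480 + 5997
19480 = 3·5997 + 1489
5997 = 4·1489 + 41
1489 = 36·41 + 13
41 = 3·13 + 2
13 = 6·2 + 1
2 = 2·1 + 0
gcd = 1, so the inverse exists. Back-substitute:
1 = 13 − 6·2
1 = −6·41 + 19·13
1 = 19·1489 − 690·41
1 = −690·5997 + 2779·1489
1 = 2779·19480 − 9027·5997
1 = −9027·44957 + 20833·19480
So 19480·20833 ≡ 1 (mod 44957).

20833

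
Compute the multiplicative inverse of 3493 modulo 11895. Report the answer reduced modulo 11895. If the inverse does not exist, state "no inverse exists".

7972

Apply the Euclidean algorithm to 11895 and 3493:
11895 = 3×3493 + 1416
3493 = 2×1416 + 661
1416 = 2×661 + 94
661 = 7×94 + 3
94 = 31×3 + 1
3 = 3×1 + 0
gcd = 1, so the inverse exists. Back-substitute:
1 = 94 − 31·3
1 = −31·661 + 218·94
1 = 218·1416 − 467·661
1 = −467·3493 + 1152·1416
1 = 1152·11895 − 3923·3493
So 3493·(-3923) ≡ 1 (mod 11895), and -3923 ≡ 7972 (mod 11895).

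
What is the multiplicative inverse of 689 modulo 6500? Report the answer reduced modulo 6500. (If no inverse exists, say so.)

Euclidean algorithm on 6500, 689:
6500 = 9*689 + 299
689 = 2*299 + 91
299 = 3*91 + 26
91 = 3*26 + 13
26 = 2*13 + 0
Since gcd = 13 > 1, 689 is not a unit mod 6500.

no inverse exists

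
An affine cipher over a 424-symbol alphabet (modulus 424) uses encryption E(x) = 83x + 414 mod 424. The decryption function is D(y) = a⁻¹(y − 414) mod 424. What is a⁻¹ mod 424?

Apply the Euclidean algorithm to 424 and 83:
424 = 5*83 + 9
83 = 9*9 + 2
9 = 4*2 + 1
2 = 2*1 + 0
gcd = 1, so the inverse exists. Back-substitute:
1 = 9 − 4·2
1 = −4·83 + 37·9
1 = 37·424 − 189·83
Hence 83⁻¹ ≡ -189 ≡ 235 (mod 424).

235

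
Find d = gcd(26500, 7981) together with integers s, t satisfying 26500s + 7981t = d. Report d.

Euclidean algorithm:
26500 = 3*7981 + 2557
7981 = 3*2557 + 310
2557 = 8*310 + 77
310 = 4*77 + 2
77 = 38*2 + 1
2 = 2*1 + 0
gcd(26500, 7981) = 1.
Express as a combination:
1 = 77 − 38·2
1 = −38·310 + 153·77
1 = 153·2557 − 1262·310
1 = −1262·7981 + 3939·2557
1 = 3939·26500 − 13079·7981
So 1 = (3939)·26500 + (-13079)·7981.

1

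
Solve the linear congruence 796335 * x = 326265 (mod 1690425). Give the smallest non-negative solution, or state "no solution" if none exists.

82219

First find gcd(796335, 1690425):
1690425 = 2*796335 + 97755
796335 = 8*97755 + 14295
97755 = 6*14295 + 11985
14295 = 1*11985 + 2310
11985 = 5*2310 + 435
2310 = 5*435 + 135
435 = 3*135 + 30
135 = 4*30 + 15
30 = 2*15 + 0
gcd = 15 and 15 | 326265, so solutions exist. Divide through by 15: 53089x ≡ 21751 (mod 112695).
Now find 53089⁻¹ mod 112695:
112695 = 2*53089 + 6517
53089 = 8*6517 + 953
6517 = 6*953 + 799
953 = 1*799 + 154
799 = 5*154 + 29
154 = 5*29 + 9
29 = 3*9 + 2
9 = 4*2 + 1
2 = 2*1 + 0
Back-substitute:
1 = 9 − 4·2
1 = −4·29 + 13·9
1 = 13·154 − 69·29
1 = −69·799 + 358·154
1 = 358·953 − 427·799
1 = −427·6517 + 2920·953
1 = 2920·53089 − 23787·6517
1 = −23787·112695 + 50494·53089
So 53089⁻¹ ≡ 50494 (mod 112695).
Then x ≡ 50494·21751 ≡ 82219 (mod 112695); the smallest non-negative solution is x = 82219.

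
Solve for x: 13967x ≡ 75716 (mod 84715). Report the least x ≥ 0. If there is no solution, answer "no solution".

73918

First find gcd(13967, 84715):
84715 = 6*13967 + 913
13967 = 15*913 + 272
913 = 3*272 + 97
272 = 2*97 + 78
97 = 1*78 + 19
78 = 4*19 + 2
19 = 9*2 + 1
2 = 2*1 + 0
gcd = 1, so a unique solution mod 84715 exists.
Back-substitute for the Bézout coefficients:
1 = 19 − 9·2
1 = −9·78 + 37·19
1 = 37·97 − 46·78
1 = −46·272 + 129·97
1 = 129·913 − 433·272
1 = −433·13967 + 6624·913
1 = 6624·84715 − 40177·13967
So 13967·(-40177) ≡ 1 (mod 84715), giving 13967⁻¹ ≡ 44538.
x ≡ 13967⁻¹·75716 ≡ 44538·75716 ≡ 73918 (mod 84715).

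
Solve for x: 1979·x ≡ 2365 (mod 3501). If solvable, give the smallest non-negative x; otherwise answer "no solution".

First find gcd(1979, 3501):
3501 = 1×1979 + 1522
1979 = 1×1522 + 457
1522 = 3×457 + 151
457 = 3×151 + 4
151 = 37×4 + 3
4 = 1×3 + 1
3 = 3×1 + 0
gcd = 1, so a unique solution mod 3501 exists.
Back-substitute for the Bézout coefficients:
1 = 4 − 3
1 = −151 + 38·4
1 = 38·457 − 115·151
1 = −115·1522 + 383·457
1 = 383·1979 − 498·1522
1 = −498·3501 + 881·1979
So 1979·(881) ≡ 1 (mod 3501), giving 1979⁻¹ ≡ 881.
x ≡ 1979⁻¹·2365 ≡ 881·2365 ≡ 470 (mod 3501).

470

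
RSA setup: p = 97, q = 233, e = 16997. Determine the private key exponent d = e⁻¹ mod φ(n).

11117

φ(n) = (p−1)(q−1) = 96·232 = 22272.
Need d with 16997·d ≡ 1 (mod 22272). Apply the extended Euclidean algorithm:
22272 = 1×16997 + 5275
16997 = 3×5275 + 1172
5275 = 4×1172 + 587
1172 = 1×587 + 585
587 = 1×585 + 2
585 = 292×2 + 1
2 = 2×1 + 0
Back-substitute:
1 = 585 − 292·2
1 = −292·587 + 293·585
1 = 293·1172 − 585·587
1 = −585·5275 + 2633·1172
1 = 2633·16997 − 8484·5275
1 = −8484·22272 + 11117·16997
So 16997·11117 ≡ 1 (mod 22272), hence d = 11117.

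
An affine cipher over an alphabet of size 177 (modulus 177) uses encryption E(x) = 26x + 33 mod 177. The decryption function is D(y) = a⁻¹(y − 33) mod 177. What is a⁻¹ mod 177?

gcd(177, 26) by repeated division:
177 = 6×26 + 21
26 = 1×21 + 5
21 = 4×5 + 1
5 = 5×1 + 0
The gcd is 1. Working backward:
1 = 21 − 4·5
1 = −4·26 + 5·21
1 = 5·177 − 34·26
So 26·(-34) ≡ 1 (mod 177), and -34 ≡ 143 (mod 177).

143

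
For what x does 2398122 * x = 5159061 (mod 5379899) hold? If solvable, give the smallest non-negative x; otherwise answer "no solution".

2959413

First find gcd(2398122, 5379899):
5379899 = 2·2398122 + 583655
2398122 = 4·583655 + 63502
583655 = 9·63502 + 12137
63502 = 5·12137 + 2817
12137 = 4·2817 + 869
2817 = 3·869 + 210
869 = 4·210 + 29
210 = 7·29 + 7
29 = 4·7 + 1
7 = 7·1 + 0
gcd = 1, so a unique solution mod 5379899 exists.
Back-substitute for the Bézout coefficients:
1 = 29 − 4·7
1 = −4·210 + 29·29
1 = 29·869 − 120·210
1 = −120·2817 + 389·869
1 = 389·12137 − 1676·2817
1 = −1676·63502 + 8769·12137
1 = 8769·583655 − 80597·63502
1 = −80597·2398122 + 331157·583655
1 = 331157·5379899 − 742911·2398122
So 2398122·(-742911) ≡ 1 (mod 5379899), giving 2398122⁻¹ ≡ 4636988.
x ≡ 2398122⁻¹·5159061 ≡ 4636988·5159061 ≡ 2959413 (mod 5379899).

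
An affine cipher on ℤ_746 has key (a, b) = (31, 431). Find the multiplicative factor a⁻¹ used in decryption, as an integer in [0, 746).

Extended Euclidean algorithm:
746 = 24×31 + 2
31 = 15×2 + 1
2 = 2×1 + 0
Since gcd(31, 746) = 1, back-substitute to write 1 as a combination:
1 = 31 − 15·2
1 = −15·746 + 361·31
So 31·361 ≡ 1 (mod 746).

361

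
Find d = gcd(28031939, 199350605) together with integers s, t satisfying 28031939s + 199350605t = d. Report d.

1

Repeated division:
199350605 = 7*28031939 + 3127032
28031939 = 8*3127032 + 3015683
3127032 = 1*3015683 + 111349
3015683 = 27*111349 + 9260
111349 = 12*9260 + 229
9260 = 40*229 + 100
229 = 2*100 + 29
100 = 3*29 + 13
29 = 2*13 + 3
13 = 4*3 + 1
3 = 3*1 + 0
gcd(28031939, 199350605) = 1.
Working backward:
1 = 13 − 4·3
1 = −4·29 + 9·13
1 = 9·100 − 31·29
1 = −31·229 + 71·100
1 = 71·9260 − 2871·229
1 = −2871·111349 + 34523·9260
1 = 34523·3015683 − 934992·111349
1 = −934992·3127032 + 969515·3015683
1 = 969515·28031939 − 8691112·3127032
1 = −8691112·199350605 + 61807299·28031939
So 1 = (-8691112)·199350605 + (61807299)·28031939.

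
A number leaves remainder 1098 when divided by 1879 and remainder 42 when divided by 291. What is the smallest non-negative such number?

6735

Write x = 1098 + 1879·k. Then 1879·k ≡ 42 − 1098 ≡ 108 (mod 291).
Need 1879⁻¹ mod 291. Extended Euclid on (291, 133):
291 = 2*133 + 25
133 = 5*25 + 8
25 = 3*8 + 1
8 = 8*1 + 0
Back-substitute:
1 = 25 − 3·8
1 = −3·133 + 16·25
1 = 16·291 − 35·133
1879⁻¹ ≡ 256 (mod 291), so k ≡ 256·108 ≡ 3 (mod 291).
x = 1098 + 1879·3 = 6735.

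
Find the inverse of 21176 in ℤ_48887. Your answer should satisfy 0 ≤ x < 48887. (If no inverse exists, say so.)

21814

Run Euclid on (48887, 21176):
48887 = 2·21176 + 6535
21176 = 3·6535 + 1571
6535 = 4·1571 + 251
1571 = 6·251 + 65
251 = 3·65 + 56
65 = 1·56 + 9
56 = 6·9 + 2
9 = 4·2 + 1
2 = 2·1 + 0
Since gcd(21176, 48887) = 1, back-substitute to write 1 as a combination:
1 = 9 − 4·2
1 = −4·56 + 25·9
1 = 25·65 − 29·56
1 = −29·251 + 112·65
1 = 112·1571 − 701·251
1 = −701·6535 + 2916·1571
1 = 2916·21176 − 9449·6535
1 = −9449·48887 + 21814·21176
So 21176·21814 ≡ 1 (mod 48887).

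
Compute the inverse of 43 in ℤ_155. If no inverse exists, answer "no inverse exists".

137

Run Euclid on (155, 43):
155 = 3·43 + 26
43 = 1·26 + 17
26 = 1·17 + 9
17 = 1·9 + 8
9 = 1·8 + 1
8 = 8·1 + 0
The gcd is 1. Working backward:
1 = 9 − 8
1 = −17 + 2·9
1 = 2·26 − 3·17
1 = −3·43 + 5·26
1 = 5·155 − 18·43
Hence 43⁻¹ ≡ -18 ≡ 137 (mod 155).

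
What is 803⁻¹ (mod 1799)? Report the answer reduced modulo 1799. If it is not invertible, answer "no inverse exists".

Extended Euclidean algorithm:
1799 = 2*803 + 193
803 = 4*193 + 31
193 = 6*31 + 7
31 = 4*7 + 3
7 = 2*3 + 1
3 = 3*1 + 0
Since gcd(803, 1799) = 1, back-substitute to write 1 as a combination:
1 = 7 − 2·3
1 = −2·31 + 9·7
1 = 9·193 − 56·31
1 = −56·803 + 233·193
1 = 233·1799 − 522·803
Thus 803·(-522) ≡ 1 (mod 1799); reducing, -522 mod 1799 = 1277.

1277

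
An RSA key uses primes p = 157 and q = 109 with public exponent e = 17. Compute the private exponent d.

φ(n) = (p−1)(q−1) = 156·108 = 16848.
Need d with 17·d ≡ 1 (mod 16848). Apply the extended Euclidean algorithm:
16848 = 991×17 + 1
17 = 17×1 + 0
Back-substitute:
1 = 16848 − 991·17
So 17·(-991) ≡ 1 (mod 16848), hence d ≡ -991 ≡ 15857 (mod 16848).

15857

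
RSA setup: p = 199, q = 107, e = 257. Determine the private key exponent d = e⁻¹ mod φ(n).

245

φ(n) = (p−1)(q−1) = 198·106 = 20988.
Need d with 257·d ≡ 1 (mod 20988). Apply the extended Euclidean algorithm:
20988 = 81·257 + 171
257 = 1·171 + 86
171 = 1·86 + 85
86 = 1·85 + 1
85 = 85·1 + 0
Back-substitute:
1 = 86 − 85
1 = −171 + 2·86
1 = 2·257 − 3·171
1 = −3·20988 + 245·257
So 257·245 ≡ 1 (mod 20988), hence d = 245.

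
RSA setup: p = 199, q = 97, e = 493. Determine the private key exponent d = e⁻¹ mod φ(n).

φ(n) = (p−1)(q−1) = 198·96 = 19008.
Need d with 493·d ≡ 1 (mod 19008). Apply the extended Euclidean algorithm:
19008 = 38*493 + 274
493 = 1*274 + 219
274 = 1*219 + 55
219 = 3*55 + 54
55 = 1*54 + 1
54 = 54*1 + 0
Back-substitute:
1 = 55 − 54
1 = −219 + 4·55
1 = 4·274 − 5·219
1 = −5·493 + 9·274
1 = 9·19008 − 347·493
So 493·(-347) ≡ 1 (mod 19008), hence d ≡ -347 ≡ 18661 (mod 19008).

18661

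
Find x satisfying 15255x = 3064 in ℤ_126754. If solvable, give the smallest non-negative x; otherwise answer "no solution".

First find gcd(15255, 126754):
126754 = 8*15255 + 4714
15255 = 3*4714 + 1113
4714 = 4*1113 + 262
1113 = 4*262 + 65
262 = 4*65 + 2
65 = 32*2 + 1
2 = 2*1 + 0
gcd = 1, so a unique solution mod 126754 exists.
Back-substitute for the Bézout coefficients:
1 = 65 − 32·2
1 = −32·262 + 129·65
1 = 129·1113 − 548·262
1 = −548·4714 + 2321·1113
1 = 2321·15255 − 7511·4714
1 = −7511·126754 + 62409·15255
So 15255·(62409) ≡ 1 (mod 126754), giving 15255⁻¹ ≡ 62409.
x ≡ 15255⁻¹·3064 ≡ 62409·3064 ≡ 76144 (mod 126754).

76144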